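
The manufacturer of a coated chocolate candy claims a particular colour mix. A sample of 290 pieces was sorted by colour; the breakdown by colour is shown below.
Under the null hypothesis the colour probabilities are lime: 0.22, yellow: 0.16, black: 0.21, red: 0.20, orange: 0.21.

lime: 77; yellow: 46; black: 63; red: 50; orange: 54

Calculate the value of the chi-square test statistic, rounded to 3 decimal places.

Expected counts E_i = n·p_i: 290×0.22 = 63.8, 290×0.16 = 46.4, 290×0.21 = 60.9, 290×0.20 = 58, 290×0.21 = 60.9.
cat         O        E   (O−E)²/E
lime       77     63.8     2.7310
yellow     46     46.4     0.0034
black      63     60.9     0.0724
red        50       58     1.1034
orange     54     60.9     0.7818
Sum = 4.692

4.692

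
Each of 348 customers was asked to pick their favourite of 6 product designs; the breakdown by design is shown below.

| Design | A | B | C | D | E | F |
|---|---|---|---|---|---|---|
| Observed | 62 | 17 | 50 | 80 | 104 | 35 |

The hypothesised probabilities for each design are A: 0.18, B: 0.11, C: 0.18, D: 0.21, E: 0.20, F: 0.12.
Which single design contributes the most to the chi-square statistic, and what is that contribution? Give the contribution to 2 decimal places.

E, 17.00

Expected counts E_i = n·p_i: 348×0.18 = 62.64, 348×0.11 = 38.28, 348×0.18 = 62.64, 348×0.21 = 73.08, 348×0.20 = 69.6, 348×0.12 = 41.76.
cat         O        E   (O−E)²/E
A          62    62.64      0.007
B          17    38.28     11.830
C          50    62.64      2.551
D          80    73.08      0.655
E         104     69.6     17.002
F          35    41.76      1.094
The largest term is for E: 17.00.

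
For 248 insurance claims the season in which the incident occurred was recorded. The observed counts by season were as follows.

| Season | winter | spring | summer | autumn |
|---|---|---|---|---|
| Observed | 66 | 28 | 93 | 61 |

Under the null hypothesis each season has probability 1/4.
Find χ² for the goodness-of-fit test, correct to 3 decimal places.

34.419

Under H₀ each category has probability 1/4, so each expected count is 248/4 = 62.
cat         O        E   (O−E)²/E
winter     66       62     0.2581
spring     28       62    18.6452
summer     93       62    15.5000
autumn     61       62     0.0161
Sum = 34.419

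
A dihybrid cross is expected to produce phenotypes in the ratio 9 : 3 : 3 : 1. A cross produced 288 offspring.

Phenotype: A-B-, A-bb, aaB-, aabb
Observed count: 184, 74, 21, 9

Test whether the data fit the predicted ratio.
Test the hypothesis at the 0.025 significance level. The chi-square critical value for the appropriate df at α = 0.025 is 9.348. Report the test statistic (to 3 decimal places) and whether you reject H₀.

35.062; reject

Ratio total = 16. Expected counts: 288×9/16 = 162, 288×3/16 = 54, 288×3/16 = 54, 288×1/16 = 18.
χ² = (184−162)²/162 + (74−54)²/54 + (21−54)²/54 + (9−18)²/18
   = 2.9877 + 7.4074 + 20.1667 + 4.5000
Sum = 35.062
df = 3. Since 35.062 > 9.348, we reject H₀.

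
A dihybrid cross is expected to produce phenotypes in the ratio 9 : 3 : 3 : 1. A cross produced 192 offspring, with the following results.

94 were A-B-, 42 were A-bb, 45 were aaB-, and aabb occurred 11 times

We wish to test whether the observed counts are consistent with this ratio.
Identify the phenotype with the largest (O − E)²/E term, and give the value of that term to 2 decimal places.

aaB-, 2.25

Ratio total = 16. Expected counts: 192×9/16 = 108, 192×3/16 = 36, 192×3/16 = 36, 192×1/16 = 12.
cat         O        E   (O−E)²/E
A-B-       94      108      1.815
A-bb       42       36      1.000
aaB-       45       36      2.250
aabb       11       12      0.083
The largest term is for aaB-: 2.25.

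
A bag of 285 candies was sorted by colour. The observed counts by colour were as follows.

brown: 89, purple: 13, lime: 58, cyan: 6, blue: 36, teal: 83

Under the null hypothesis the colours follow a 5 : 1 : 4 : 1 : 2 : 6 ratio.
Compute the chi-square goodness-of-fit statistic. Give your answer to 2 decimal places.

10.09

Ratio total = 19. Expected counts: 285×5/19 = 75, 285×1/19 = 15, 285×4/19 = 60, 285×1/19 = 15, 285×2/19 = 30, 285×6/19 = 90.
brown: (89 − 75)²/75 = 196/75 = 2.613
purple: (13 − 15)²/15 = 4/15 = 0.267
lime: (58 − 60)²/60 = 4/60 = 0.067
cyan: (6 − 15)²/15 = 81/15 = 5.400
blue: (36 − 30)²/30 = 36/30 = 1.200
teal: (83 − 90)²/90 = 49/90 = 0.544
Sum = 10.09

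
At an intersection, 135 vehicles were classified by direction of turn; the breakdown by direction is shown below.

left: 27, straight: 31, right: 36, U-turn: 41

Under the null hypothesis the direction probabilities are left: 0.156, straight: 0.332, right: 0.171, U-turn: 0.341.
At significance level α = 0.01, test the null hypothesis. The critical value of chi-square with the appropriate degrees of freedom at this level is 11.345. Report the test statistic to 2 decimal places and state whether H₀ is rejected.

Expected counts E_i = n·p_i: 135×0.156 = 21.06, 135×0.332 = 44.82, 135×0.171 = 23.085, 135×0.341 = 46.035.
cat           O        E   (O−E)²/E
left         27    21.06      1.675
straight     31    44.82      4.261
right        36   23.085      7.225
U-turn       41   46.035      0.551
Sum = 13.71
df = 3. Since 13.71 > 11.345, we reject H₀.

13.71; reject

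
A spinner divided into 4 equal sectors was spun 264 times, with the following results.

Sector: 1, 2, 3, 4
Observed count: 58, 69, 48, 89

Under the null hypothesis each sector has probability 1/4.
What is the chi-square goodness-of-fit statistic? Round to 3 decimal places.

14.030

Under H₀ each category has probability 1/4, so each expected count is 264/4 = 66.
cat         O        E   (O−E)²/E
1          58       66     0.9697
2          69       66     0.1364
3          48       66     4.9091
4          89       66     8.0152
Sum = 14.030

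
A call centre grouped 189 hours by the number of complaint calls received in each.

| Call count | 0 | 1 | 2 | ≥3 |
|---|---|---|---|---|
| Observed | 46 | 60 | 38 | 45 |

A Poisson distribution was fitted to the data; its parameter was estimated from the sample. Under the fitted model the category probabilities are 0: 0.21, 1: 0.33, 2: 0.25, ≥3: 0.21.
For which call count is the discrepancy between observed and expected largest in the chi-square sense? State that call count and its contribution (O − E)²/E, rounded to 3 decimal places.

Expected counts E_i = n·p_i: 189×0.21 = 39.69, 189×0.33 = 62.37, 189×0.25 = 47.25, 189×0.21 = 39.69.
0: (46 − 39.69)²/39.69 = 39.8161/39.69 = 1.0032
1: (60 − 62.37)²/62.37 = 5.6169/62.37 = 0.0901
2: (38 − 47.25)²/47.25 = 85.5625/47.25 = 1.8108
≥3: (45 − 39.69)²/39.69 = 28.1961/39.69 = 0.7104
The largest term is for 2: 1.811.

2, 1.811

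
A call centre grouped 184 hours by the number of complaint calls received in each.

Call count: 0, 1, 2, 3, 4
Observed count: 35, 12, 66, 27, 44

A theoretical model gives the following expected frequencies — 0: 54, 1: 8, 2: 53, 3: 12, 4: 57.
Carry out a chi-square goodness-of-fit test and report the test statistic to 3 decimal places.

cat         O        E   (O−E)²/E
0          35       54     6.6852
1          12        8     2.0000
2          66       53     3.1887
3          27       12    18.7500
4          44       57     2.9649
Sum = 33.589

33.589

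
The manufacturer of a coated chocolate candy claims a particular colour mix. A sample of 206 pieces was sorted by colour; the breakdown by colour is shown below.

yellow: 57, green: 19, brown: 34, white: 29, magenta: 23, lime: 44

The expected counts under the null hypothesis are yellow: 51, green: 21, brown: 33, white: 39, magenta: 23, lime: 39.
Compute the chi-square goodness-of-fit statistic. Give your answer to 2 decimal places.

χ² = (57−51)²/51 + (19−21)²/21 + (34−33)²/33 + (29−39)²/39 + (23−23)²/23 + (44−39)²/39
   = 0.706 + 0.190 + 0.030 + 2.564 + 0.000 + 0.641
Sum = 4.13

4.13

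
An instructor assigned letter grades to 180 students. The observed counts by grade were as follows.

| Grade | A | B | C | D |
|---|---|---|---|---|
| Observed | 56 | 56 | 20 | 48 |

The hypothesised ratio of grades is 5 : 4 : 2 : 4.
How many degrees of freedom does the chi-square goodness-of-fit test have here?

There are k = 4 categories and no parameters were estimated from the data, so df = 4 − 1 = 3.

3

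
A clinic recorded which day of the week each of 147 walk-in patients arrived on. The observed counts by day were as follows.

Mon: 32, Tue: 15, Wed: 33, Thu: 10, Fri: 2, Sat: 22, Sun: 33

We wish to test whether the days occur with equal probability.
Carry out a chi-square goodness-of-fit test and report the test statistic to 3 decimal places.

Expected count for each of the 7 categories: 147/7 = 21.
cat         O        E   (O−E)²/E
Mon        32       21     5.7619
Tue        15       21     1.7143
Wed        33       21     6.8571
Thu        10       21     5.7619
Fri         2       21    17.1905
Sat        22       21     0.0476
Sun        33       21     6.8571
Sum = 44.190

44.190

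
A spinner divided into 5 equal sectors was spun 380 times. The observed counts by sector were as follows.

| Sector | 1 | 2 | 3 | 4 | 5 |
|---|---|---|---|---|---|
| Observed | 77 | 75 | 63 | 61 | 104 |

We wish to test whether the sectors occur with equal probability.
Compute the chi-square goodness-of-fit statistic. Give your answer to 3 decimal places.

Under H₀ each category has probability 1/5, so each expected count is 380/5 = 76.
1: (77 − 76)²/76 = 1/76 = 0.0132
2: (75 − 76)²/76 = 1/76 = 0.0132
3: (63 − 76)²/76 = 169/76 = 2.2237
4: (61 − 76)²/76 = 225/76 = 2.9605
5: (104 − 76)²/76 = 784/76 = 10.3158
Sum = 15.526

15.526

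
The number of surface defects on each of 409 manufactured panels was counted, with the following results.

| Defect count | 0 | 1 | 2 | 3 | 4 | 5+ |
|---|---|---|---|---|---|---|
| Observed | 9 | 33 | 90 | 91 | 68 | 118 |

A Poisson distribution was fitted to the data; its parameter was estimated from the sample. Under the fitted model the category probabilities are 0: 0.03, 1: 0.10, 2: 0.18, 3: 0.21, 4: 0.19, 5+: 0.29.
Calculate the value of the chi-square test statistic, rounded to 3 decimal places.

Expected counts E_i = n·p_i: 409×0.03 = 12.27, 409×0.10 = 40.9, 409×0.18 = 73.62, 409×0.21 = 85.89, 409×0.19 = 77.71, 409×0.29 = 118.61.
0: (9 − 12.27)²/12.27 = 10.6929/12.27 = 0.8715
1: (33 − 40.9)²/40.9 = 62.41/40.9 = 1.5259
2: (90 − 73.62)²/73.62 = 268.3044/73.62 = 3.6444
3: (91 − 85.89)²/85.89 = 26.1121/85.89 = 0.3040
4: (68 − 77.71)²/77.71 = 94.2841/77.71 = 1.2133
5+: (118 − 118.61)²/118.61 = 0.3721/118.61 = 0.0031
Sum = 7.562

7.562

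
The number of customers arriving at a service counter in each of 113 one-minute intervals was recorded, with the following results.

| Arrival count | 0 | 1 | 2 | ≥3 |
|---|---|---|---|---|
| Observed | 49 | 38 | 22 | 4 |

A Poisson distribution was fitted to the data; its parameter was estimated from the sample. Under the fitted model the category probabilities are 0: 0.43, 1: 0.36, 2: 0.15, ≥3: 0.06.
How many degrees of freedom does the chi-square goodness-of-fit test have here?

2

There are k = 4 categories and 1 parameter estimated from the data, so df = 4 − 1 − 1 = 2.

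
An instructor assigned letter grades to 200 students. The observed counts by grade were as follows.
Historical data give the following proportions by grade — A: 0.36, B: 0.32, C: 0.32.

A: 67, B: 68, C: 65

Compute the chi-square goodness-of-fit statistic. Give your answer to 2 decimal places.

Expected counts E_i = n·p_i: 200×0.36 = 72, 200×0.32 = 64, 200×0.32 = 64.
cat         O        E   (O−E)²/E
A          67       72      0.347
B          68       64      0.250
C          65       64      0.016
Sum = 0.61

0.61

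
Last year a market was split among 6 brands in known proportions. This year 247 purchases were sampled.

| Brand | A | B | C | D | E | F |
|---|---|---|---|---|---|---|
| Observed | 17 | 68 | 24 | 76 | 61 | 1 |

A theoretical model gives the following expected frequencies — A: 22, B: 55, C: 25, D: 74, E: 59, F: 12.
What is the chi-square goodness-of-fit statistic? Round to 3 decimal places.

14.454

cat         O        E   (O−E)²/E
A          17       22     1.1364
B          68       55     3.0727
C          24       25     0.0400
D          76       74     0.0541
E          61       59     0.0678
F           1       12    10.0833
Sum = 14.454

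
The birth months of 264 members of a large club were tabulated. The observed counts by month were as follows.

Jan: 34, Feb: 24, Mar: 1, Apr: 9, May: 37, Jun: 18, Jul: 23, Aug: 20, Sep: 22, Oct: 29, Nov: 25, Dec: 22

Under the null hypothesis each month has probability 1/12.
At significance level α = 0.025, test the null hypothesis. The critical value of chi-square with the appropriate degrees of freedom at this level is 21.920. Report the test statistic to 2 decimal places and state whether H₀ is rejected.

Under H₀ each category has probability 1/12, so each expected count is 264/12 = 22.
Jan: (34 − 22)²/22 = 144/22 = 6.545
Feb: (24 − 22)²/22 = 4/22 = 0.182
Mar: (1 − 22)²/22 = 441/22 = 20.045
Apr: (9 − 22)²/22 = 169/22 = 7.682
May: (37 − 22)²/22 = 225/22 = 10.227
Jun: (18 − 22)²/22 = 16/22 = 0.727
Jul: (23 − 22)²/22 = 1/22 = 0.045
Aug: (20 − 22)²/22 = 4/22 = 0.182
Sep: (22 − 22)²/22 = 0/22 = 0.000
Oct: (29 − 22)²/22 = 49/22 = 2.227
Nov: (25 − 22)²/22 = 9/22 = 0.409
Dec: (22 − 22)²/22 = 0/22 = 0.000
Sum = 48.27
df = 11. Since 48.27 > 21.920, we reject H₀.

48.27; reject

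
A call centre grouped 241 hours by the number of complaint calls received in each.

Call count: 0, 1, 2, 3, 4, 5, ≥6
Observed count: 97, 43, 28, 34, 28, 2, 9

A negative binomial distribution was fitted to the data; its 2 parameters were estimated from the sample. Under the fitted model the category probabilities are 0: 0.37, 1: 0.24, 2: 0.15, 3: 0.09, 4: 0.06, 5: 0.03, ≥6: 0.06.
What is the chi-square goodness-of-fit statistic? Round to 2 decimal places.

31.84

Expected counts E_i = n·p_i: 241×0.37 = 89.17, 241×0.24 = 57.84, 241×0.15 = 36.15, 241×0.09 = 21.69, 241×0.06 = 14.46, 241×0.03 = 7.23, 241×0.06 = 14.46.
χ² = (97−89.17)²/89.17 + (43−57.84)²/57.84 + (28−36.15)²/36.15 + (34−21.69)²/21.69 + (28−14.46)²/14.46 + (2−7.23)²/7.23 + (9−14.46)²/14.46
   = 0.688 + 3.807 + 1.837 + 6.986 + 12.679 + 3.783 + 2.062
Sum = 31.84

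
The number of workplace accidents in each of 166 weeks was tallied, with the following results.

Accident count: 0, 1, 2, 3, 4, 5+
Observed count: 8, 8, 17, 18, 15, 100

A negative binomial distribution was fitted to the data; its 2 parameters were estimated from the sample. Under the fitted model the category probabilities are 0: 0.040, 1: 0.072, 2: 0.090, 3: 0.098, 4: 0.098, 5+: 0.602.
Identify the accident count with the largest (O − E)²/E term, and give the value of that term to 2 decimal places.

1, 1.31

Expected counts E_i = n·p_i: 166×0.040 = 6.64, 166×0.072 = 11.952, 166×0.090 = 14.94, 166×0.098 = 16.268, 166×0.098 = 16.268, 166×0.602 = 99.932.
cat         O        E   (O−E)²/E
0           8     6.64      0.279
1           8   11.952      1.307
2          17    14.94      0.284
3          18   16.268      0.184
4          15   16.268      0.099
5+        100   99.932      0.000
The largest term is for 1: 1.31.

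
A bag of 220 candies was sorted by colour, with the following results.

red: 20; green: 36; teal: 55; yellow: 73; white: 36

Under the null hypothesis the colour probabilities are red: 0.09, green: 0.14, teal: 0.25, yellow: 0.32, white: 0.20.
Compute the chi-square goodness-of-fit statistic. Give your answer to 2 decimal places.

2.43

Expected counts E_i = n·p_i: 220×0.09 = 19.8, 220×0.14 = 30.8, 220×0.25 = 55, 220×0.32 = 70.4, 220×0.20 = 44.
red: (20 − 19.8)²/19.8 = 0.04/19.8 = 0.002
green: (36 − 30.8)²/30.8 = 27.04/30.8 = 0.878
teal: (55 − 55)²/55 = 0/55 = 0.000
yellow: (73 − 70.4)²/70.4 = 6.76/70.4 = 0.096
white: (36 − 44)²/44 = 64/44 = 1.455
Sum = 2.43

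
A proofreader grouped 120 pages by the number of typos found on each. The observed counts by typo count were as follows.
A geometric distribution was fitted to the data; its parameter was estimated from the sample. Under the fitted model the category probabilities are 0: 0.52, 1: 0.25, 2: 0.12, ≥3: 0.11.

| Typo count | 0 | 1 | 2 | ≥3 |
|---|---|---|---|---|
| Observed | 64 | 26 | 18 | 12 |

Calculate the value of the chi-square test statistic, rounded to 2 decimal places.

1.58

Expected counts E_i = n·p_i: 120×0.52 = 62.4, 120×0.25 = 30, 120×0.12 = 14.4, 120×0.11 = 13.2.
0: (64 − 62.4)²/62.4 = 2.56/62.4 = 0.041
1: (26 − 30)²/30 = 16/30 = 0.533
2: (18 − 14.4)²/14.4 = 12.96/14.4 = 0.900
≥3: (12 − 13.2)²/13.2 = 1.44/13.2 = 0.109
Sum = 1.58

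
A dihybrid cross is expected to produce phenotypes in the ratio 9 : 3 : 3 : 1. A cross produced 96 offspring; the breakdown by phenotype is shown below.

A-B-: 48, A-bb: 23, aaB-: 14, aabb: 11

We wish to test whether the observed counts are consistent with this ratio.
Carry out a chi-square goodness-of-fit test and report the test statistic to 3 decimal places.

7.111

Ratio total = 16. Expected counts: 96×9/16 = 54, 96×3/16 = 18, 96×3/16 = 18, 96×1/16 = 6.
A-B-: (48 − 54)²/54 = 36/54 = 0.6667
A-bb: (23 − 18)²/18 = 25/18 = 1.3889
aaB-: (14 − 18)²/18 = 16/18 = 0.8889
aabb: (11 − 6)²/6 = 25/6 = 4.1667
Sum = 7.111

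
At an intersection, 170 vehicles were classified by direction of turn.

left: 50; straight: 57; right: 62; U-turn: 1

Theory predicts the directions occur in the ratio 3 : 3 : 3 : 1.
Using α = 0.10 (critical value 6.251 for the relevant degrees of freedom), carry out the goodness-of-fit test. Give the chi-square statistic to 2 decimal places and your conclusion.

18.16; reject

Ratio total = 10. Expected counts: 170×3/10 = 51, 170×3/10 = 51, 170×3/10 = 51, 170×1/10 = 17.
cat           O        E   (O−E)²/E
left         50       51      0.020
straight     57       51      0.706
right        62       51      2.373
U-turn        1       17     15.059
Sum = 18.16
df = 3. Since 18.16 > 6.251, we reject H₀.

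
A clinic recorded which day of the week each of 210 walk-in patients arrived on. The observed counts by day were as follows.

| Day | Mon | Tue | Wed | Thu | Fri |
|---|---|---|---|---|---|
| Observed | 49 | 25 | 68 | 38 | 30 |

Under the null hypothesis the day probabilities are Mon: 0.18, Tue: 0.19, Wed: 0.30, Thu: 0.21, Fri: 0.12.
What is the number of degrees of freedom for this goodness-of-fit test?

4

There are k = 5 categories and no parameters were estimated from the data, so df = 5 − 1 = 4.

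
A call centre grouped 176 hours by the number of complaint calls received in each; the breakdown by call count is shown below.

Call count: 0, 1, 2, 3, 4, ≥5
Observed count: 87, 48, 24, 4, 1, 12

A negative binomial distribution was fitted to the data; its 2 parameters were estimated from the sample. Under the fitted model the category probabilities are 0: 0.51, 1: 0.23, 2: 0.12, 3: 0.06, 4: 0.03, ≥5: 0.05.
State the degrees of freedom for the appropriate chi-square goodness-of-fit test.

3

There are k = 6 categories and 2 parameters estimated from the data, so df = 6 − 1 − 2 = 3.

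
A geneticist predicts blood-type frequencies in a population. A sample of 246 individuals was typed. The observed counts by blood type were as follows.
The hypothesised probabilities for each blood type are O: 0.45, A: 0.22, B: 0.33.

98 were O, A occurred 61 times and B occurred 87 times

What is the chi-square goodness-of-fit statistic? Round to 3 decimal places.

2.749

Expected counts E_i = n·p_i: 246×0.45 = 110.7, 246×0.22 = 54.12, 246×0.33 = 81.18.
O: (98 − 110.7)²/110.7 = 161.29/110.7 = 1.4570
A: (61 − 54.12)²/54.12 = 47.3344/54.12 = 0.8746
B: (87 − 81.18)²/81.18 = 33.8724/81.18 = 0.4173
Sum = 2.749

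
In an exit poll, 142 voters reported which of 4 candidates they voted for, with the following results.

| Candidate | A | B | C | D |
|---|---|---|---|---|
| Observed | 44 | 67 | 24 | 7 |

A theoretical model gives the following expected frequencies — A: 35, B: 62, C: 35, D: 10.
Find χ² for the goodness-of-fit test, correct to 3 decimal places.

χ² = (44−35)²/35 + (67−62)²/62 + (24−35)²/35 + (7−10)²/10
   = 2.3143 + 0.4032 + 3.4571 + 0.9000
Sum = 7.075

7.075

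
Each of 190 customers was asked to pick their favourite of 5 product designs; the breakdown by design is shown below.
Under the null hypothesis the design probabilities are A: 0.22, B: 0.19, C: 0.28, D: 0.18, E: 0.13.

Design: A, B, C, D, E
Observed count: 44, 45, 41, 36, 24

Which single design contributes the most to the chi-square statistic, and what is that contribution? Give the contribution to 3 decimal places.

Expected counts E_i = n·p_i: 190×0.22 = 41.8, 190×0.19 = 36.1, 190×0.28 = 53.2, 190×0.18 = 34.2, 190×0.13 = 24.7.
A: (44 − 41.8)²/41.8 = 4.84/41.8 = 0.1158
B: (45 − 36.1)²/36.1 = 79.21/36.1 = 2.1942
C: (41 − 53.2)²/53.2 = 148.84/53.2 = 2.7977
D: (36 − 34.2)²/34.2 = 3.24/34.2 = 0.0947
E: (24 − 24.7)²/24.7 = 0.49/24.7 = 0.0198
The largest term is for C: 2.798.

C, 2.798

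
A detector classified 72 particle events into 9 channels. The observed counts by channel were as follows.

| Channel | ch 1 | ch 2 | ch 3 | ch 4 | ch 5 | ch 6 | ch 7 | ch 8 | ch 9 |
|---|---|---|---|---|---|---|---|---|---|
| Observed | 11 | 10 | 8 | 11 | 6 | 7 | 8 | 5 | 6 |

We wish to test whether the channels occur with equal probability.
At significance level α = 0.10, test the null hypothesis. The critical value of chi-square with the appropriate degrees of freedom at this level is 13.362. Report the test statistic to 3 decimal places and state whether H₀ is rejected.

5.000; do not reject

Expected count for each of the 9 categories: 72/9 = 8.
ch 1: (11 − 8)²/8 = 9/8 = 1.1250
ch 2: (10 − 8)²/8 = 4/8 = 0.5000
ch 3: (8 − 8)²/8 = 0/8 = 0.0000
ch 4: (11 − 8)²/8 = 9/8 = 1.1250
ch 5: (6 − 8)²/8 = 4/8 = 0.5000
ch 6: (7 − 8)²/8 = 1/8 = 0.1250
ch 7: (8 − 8)²/8 = 0/8 = 0.0000
ch 8: (5 − 8)²/8 = 9/8 = 1.1250
ch 9: (6 − 8)²/8 = 4/8 = 0.5000
Sum = 5.000
df = 8. Since 5.000 < 13.362, we do not reject H₀.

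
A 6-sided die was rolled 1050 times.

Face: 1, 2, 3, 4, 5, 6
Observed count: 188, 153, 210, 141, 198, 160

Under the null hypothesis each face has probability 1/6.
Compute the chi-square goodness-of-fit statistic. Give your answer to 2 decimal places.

Expected count for each of the 6 categories: 1050/6 = 175.
χ² = (188−175)²/175 + (153−175)²/175 + (210−175)²/175 + (141−175)²/175 + (198−175)²/175 + (160−175)²/175
   = 0.966 + 2.766 + 7.000 + 6.606 + 3.023 + 1.286
Sum = 21.65

21.65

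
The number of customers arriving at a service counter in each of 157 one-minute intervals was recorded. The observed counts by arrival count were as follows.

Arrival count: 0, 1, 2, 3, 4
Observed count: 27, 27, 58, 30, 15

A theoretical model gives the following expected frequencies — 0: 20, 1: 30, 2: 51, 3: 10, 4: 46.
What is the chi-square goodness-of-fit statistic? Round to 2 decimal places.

64.60

χ² = (27−20)²/20 + (27−30)²/30 + (58−51)²/51 + (30−10)²/10 + (15−46)²/46
   = 2.450 + 0.300 + 0.961 + 40.000 + 20.891
Sum = 64.60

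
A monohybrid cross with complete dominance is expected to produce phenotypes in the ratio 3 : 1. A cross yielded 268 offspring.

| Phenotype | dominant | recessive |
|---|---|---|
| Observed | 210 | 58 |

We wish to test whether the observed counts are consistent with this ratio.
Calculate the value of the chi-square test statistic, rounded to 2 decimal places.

1.61

Ratio total = 4. Expected counts: 268×3/4 = 201, 268×1/4 = 67.
χ² = (210−201)²/201 + (58−67)²/67
   = 0.403 + 1.209
Sum = 1.61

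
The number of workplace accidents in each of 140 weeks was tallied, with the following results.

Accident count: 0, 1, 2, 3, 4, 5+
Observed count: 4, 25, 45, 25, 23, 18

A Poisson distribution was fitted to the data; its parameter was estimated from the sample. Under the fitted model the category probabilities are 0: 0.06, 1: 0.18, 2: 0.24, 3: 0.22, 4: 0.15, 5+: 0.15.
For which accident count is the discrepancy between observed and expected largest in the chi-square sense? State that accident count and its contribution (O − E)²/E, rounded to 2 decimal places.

Expected counts E_i = n·p_i: 140×0.06 = 8.4, 140×0.18 = 25.2, 140×0.24 = 33.6, 140×0.22 = 30.8, 140×0.15 = 21, 140×0.15 = 21.
0: (4 − 8.4)²/8.4 = 19.36/8.4 = 2.305
1: (25 − 25.2)²/25.2 = 0.04/25.2 = 0.002
2: (45 − 33.6)²/33.6 = 129.96/33.6 = 3.868
3: (25 − 30.8)²/30.8 = 33.64/30.8 = 1.092
4: (23 − 21)²/21 = 4/21 = 0.190
5+: (18 − 21)²/21 = 9/21 = 0.429
The largest term is for 2: 3.87.

2, 3.87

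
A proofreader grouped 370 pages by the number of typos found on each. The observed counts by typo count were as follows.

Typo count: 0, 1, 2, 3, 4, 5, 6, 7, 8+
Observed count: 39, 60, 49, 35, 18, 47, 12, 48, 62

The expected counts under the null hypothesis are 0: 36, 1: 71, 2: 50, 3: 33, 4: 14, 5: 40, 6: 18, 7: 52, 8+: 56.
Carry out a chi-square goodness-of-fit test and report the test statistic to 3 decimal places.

cat         O        E   (O−E)²/E
0          39       36     0.2500
1          60       71     1.7042
2          49       50     0.0200
3          35       33     0.1212
4          18       14     1.1429
5          47       40     1.2250
6          12       18     2.0000
7          48       52     0.3077
8+         62       56     0.6429
Sum = 7.414

7.414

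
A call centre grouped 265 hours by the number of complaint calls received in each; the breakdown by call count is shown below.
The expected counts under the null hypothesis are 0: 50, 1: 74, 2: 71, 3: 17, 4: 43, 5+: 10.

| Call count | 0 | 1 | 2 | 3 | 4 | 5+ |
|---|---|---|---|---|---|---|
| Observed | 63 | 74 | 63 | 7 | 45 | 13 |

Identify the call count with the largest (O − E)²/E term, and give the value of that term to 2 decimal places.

cat         O        E   (O−E)²/E
0          63       50      3.380
1          74       74      0.000
2          63       71      0.901
3           7       17      5.882
4          45       43      0.093
5+         13       10      0.900
The largest term is for 3: 5.88.

3, 5.88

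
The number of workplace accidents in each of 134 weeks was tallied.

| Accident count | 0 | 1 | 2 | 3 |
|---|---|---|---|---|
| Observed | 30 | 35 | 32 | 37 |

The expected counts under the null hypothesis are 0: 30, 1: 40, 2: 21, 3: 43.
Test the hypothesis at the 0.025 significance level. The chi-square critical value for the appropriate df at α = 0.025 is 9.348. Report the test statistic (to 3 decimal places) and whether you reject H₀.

χ² = (30−30)²/30 + (35−40)²/40 + (32−21)²/21 + (37−43)²/43
   = 0.0000 + 0.6250 + 5.7619 + 0.8372
Sum = 7.224
df = 3. Since 7.224 < 9.348, we do not reject H₀.

7.224; do not reject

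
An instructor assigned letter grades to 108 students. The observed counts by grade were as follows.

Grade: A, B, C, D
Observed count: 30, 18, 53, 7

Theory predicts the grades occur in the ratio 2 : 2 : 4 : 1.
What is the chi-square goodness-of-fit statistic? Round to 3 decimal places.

5.604

Ratio total = 9. Expected counts: 108×2/9 = 24, 108×2/9 = 24, 108×4/9 = 48, 108×1/9 = 12.
A: (30 − 24)²/24 = 36/24 = 1.5000
B: (18 − 24)²/24 = 36/24 = 1.5000
C: (53 − 48)²/48 = 25/48 = 0.5208
D: (7 − 12)²/12 = 25/12 = 2.0833
Sum = 5.604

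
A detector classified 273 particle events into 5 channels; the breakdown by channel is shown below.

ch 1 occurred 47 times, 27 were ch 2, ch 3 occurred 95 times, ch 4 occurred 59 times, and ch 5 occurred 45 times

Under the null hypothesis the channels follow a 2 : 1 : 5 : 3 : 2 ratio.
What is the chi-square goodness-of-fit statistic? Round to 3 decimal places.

Ratio total = 13. Expected counts: 273×2/13 = 42, 273×1/13 = 21, 273×5/13 = 105, 273×3/13 = 63, 273×2/13 = 42.
ch 1: (47 − 42)²/42 = 25/42 = 0.5952
ch 2: (27 − 21)²/21 = 36/21 = 1.7143
ch 3: (95 − 105)²/105 = 100/105 = 0.9524
ch 4: (59 − 63)²/63 = 16/63 = 0.2540
ch 5: (45 − 42)²/42 = 9/42 = 0.2143
Sum = 3.730

3.730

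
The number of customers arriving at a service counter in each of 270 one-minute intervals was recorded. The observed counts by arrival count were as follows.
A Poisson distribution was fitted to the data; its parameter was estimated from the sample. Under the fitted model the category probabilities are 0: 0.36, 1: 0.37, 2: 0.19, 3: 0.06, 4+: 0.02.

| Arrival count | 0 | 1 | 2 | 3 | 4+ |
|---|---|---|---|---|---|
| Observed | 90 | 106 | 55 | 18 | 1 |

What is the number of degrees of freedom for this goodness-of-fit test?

There are k = 5 categories and 1 parameter estimated from the data, so df = 5 − 1 − 1 = 3.

3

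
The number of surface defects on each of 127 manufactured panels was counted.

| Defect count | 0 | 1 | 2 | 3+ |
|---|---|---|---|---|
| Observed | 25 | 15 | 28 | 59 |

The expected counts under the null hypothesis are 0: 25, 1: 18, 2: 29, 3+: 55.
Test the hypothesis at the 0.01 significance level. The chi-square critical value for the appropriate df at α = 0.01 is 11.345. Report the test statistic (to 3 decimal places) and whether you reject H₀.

0.825; do not reject

0: (25 − 25)²/25 = 0/25 = 0.0000
1: (15 − 18)²/18 = 9/18 = 0.5000
2: (28 − 29)²/29 = 1/29 = 0.0345
3+: (59 − 55)²/55 = 16/55 = 0.2909
Sum = 0.825
df = 3. Since 0.825 < 11.345, we do not reject H₀.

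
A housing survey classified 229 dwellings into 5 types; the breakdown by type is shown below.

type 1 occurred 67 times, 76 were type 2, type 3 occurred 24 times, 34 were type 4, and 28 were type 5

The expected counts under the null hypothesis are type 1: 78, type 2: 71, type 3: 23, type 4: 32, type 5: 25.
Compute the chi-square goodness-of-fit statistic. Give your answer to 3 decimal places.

χ² = (67−78)²/78 + (76−71)²/71 + (24−23)²/23 + (34−32)²/32 + (28−25)²/25
   = 1.5513 + 0.3521 + 0.0435 + 0.1250 + 0.3600
Sum = 2.432

2.432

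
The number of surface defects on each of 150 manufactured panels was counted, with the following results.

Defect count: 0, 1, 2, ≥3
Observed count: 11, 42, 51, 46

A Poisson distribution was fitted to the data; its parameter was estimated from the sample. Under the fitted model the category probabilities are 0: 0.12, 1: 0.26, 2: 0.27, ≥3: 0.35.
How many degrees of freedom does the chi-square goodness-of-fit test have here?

2

There are k = 4 categories and 1 parameter estimated from the data, so df = 4 − 1 − 1 = 2.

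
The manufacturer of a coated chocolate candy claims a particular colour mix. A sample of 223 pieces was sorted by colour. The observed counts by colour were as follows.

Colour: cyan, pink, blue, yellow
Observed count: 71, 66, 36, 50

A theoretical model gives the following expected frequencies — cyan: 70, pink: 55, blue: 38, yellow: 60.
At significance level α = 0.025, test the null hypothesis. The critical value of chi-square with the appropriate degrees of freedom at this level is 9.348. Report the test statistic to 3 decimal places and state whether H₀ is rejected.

3.986; do not reject

cat         O        E   (O−E)²/E
cyan       71       70     0.0143
pink       66       55     2.2000
blue       36       38     0.1053
yellow     50       60     1.6667
Sum = 3.986
df = 3. Since 3.986 < 9.348, we do not reject H₀.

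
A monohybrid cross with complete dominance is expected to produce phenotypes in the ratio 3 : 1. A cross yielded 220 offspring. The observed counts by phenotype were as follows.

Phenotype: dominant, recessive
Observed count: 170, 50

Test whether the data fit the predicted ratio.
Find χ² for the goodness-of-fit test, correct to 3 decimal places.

0.606

Ratio total = 4. Expected counts: 220×3/4 = 165, 220×1/4 = 55.
χ² = (170−165)²/165 + (50−55)²/55
   = 0.1515 + 0.4545
Sum = 0.606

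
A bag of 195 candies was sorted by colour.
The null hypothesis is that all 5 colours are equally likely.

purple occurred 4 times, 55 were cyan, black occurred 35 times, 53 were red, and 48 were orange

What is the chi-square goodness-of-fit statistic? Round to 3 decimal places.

Expected count for each of the 5 categories: 195/5 = 39.
cat         O        E   (O−E)²/E
purple      4       39    31.4103
cyan       55       39     6.5641
black      35       39     0.4103
red        53       39     5.0256
orange     48       39     2.0769
Sum = 45.487

45.487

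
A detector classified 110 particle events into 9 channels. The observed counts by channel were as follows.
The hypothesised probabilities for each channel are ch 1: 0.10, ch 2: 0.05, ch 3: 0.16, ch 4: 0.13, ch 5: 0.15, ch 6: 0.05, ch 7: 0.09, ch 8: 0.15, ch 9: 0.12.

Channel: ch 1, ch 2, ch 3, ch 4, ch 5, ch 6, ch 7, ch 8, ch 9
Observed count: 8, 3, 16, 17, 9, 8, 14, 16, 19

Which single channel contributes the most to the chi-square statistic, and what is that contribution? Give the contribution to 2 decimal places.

ch 5, 3.41

Expected counts E_i = n·p_i: 110×0.10 = 11, 110×0.05 = 5.5, 110×0.16 = 17.6, 110×0.13 = 14.3, 110×0.15 = 16.5, 110×0.05 = 5.5, 110×0.09 = 9.9, 110×0.15 = 16.5, 110×0.12 = 13.2.
ch 1: (8 − 11)²/11 = 9/11 = 0.818
ch 2: (3 − 5.5)²/5.5 = 6.25/5.5 = 1.136
ch 3: (16 − 17.6)²/17.6 = 2.56/17.6 = 0.145
ch 4: (17 − 14.3)²/14.3 = 7.29/14.3 = 0.510
ch 5: (9 − 16.5)²/16.5 = 56.25/16.5 = 3.409
ch 6: (8 − 5.5)²/5.5 = 6.25/5.5 = 1.136
ch 7: (14 − 9.9)²/9.9 = 16.81/9.9 = 1.698
ch 8: (16 − 16.5)²/16.5 = 0.25/16.5 = 0.015
ch 9: (19 − 13.2)²/13.2 = 33.64/13.2 = 2.548
The largest term is for ch 5: 3.41.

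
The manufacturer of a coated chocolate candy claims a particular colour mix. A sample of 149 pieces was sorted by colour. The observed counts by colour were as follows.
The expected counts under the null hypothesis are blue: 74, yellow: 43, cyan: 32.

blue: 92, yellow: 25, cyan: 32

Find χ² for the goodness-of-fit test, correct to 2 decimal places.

11.91

cat         O        E   (O−E)²/E
blue       92       74      4.378
yellow     25       43      7.535
cyan       32       32      0.000
Sum = 11.91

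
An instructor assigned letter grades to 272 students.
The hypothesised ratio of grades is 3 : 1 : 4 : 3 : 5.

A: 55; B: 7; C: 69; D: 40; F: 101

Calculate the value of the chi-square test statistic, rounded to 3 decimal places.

11.595

Ratio total = 16. Expected counts: 272×3/16 = 51, 272×1/16 = 17, 272×4/16 = 68, 272×3/16 = 51, 272×5/16 = 85.
A: (55 − 51)²/51 = 16/51 = 0.3137
B: (7 − 17)²/17 = 100/17 = 5.8824
C: (69 − 68)²/68 = 1/68 = 0.0147
D: (40 − 51)²/51 = 121/51 = 2.3725
F: (101 − 85)²/85 = 256/85 = 3.0118
Sum = 11.595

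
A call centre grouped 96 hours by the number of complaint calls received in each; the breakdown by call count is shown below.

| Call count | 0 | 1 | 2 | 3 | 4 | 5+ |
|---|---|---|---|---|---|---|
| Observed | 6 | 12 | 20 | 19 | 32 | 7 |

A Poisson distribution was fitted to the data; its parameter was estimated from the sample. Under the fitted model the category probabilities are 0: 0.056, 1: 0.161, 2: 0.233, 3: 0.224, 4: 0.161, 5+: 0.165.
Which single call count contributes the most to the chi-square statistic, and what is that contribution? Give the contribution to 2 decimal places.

Expected counts E_i = n·p_i: 96×0.056 = 5.376, 96×0.161 = 15.456, 96×0.233 = 22.368, 96×0.224 = 21.504, 96×0.161 = 15.456, 96×0.165 = 15.84.
cat         O        E   (O−E)²/E
0           6    5.376      0.072
1          12   15.456      0.773
2          20   22.368      0.251
3          19   21.504      0.292
4          32   15.456     17.709
5+          7    15.84      4.933
The largest term is for 4: 17.71.

4, 17.71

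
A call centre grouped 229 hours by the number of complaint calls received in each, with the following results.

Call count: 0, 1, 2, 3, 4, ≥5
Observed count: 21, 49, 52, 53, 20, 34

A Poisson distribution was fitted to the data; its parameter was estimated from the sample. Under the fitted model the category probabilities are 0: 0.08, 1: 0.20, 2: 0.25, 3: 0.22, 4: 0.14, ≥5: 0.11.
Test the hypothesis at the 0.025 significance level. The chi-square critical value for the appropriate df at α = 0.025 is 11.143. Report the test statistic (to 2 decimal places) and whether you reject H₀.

8.85; do not reject

Expected counts E_i = n·p_i: 229×0.08 = 18.32, 229×0.20 = 45.8, 229×0.25 = 57.25, 229×0.22 = 50.38, 229×0.14 = 32.06, 229×0.11 = 25.19.
χ² = (21−18.32)²/18.32 + (49−45.8)²/45.8 + (52−57.25)²/57.25 + (53−50.38)²/50.38 + (20−32.06)²/32.06 + (34−25.19)²/25.19
   = 0.392 + 0.224 + 0.481 + 0.136 + 4.537 + 3.081
Sum = 8.85
df = 4. Since 8.85 < 11.143, we do not reject H₀.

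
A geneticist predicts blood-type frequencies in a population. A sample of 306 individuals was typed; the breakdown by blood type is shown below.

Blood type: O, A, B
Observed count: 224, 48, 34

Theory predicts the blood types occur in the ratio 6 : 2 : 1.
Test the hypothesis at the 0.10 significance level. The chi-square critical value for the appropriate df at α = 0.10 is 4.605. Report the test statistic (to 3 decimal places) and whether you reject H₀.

7.843; reject

Ratio total = 9. Expected counts: 306×6/9 = 204, 306×2/9 = 68, 306×1/9 = 34.
cat         O        E   (O−E)²/E
O         224      204     1.9608
A          48       68     5.8824
B          34       34     0.0000
Sum = 7.843
df = 2. Since 7.843 > 4.605, we reject H₀.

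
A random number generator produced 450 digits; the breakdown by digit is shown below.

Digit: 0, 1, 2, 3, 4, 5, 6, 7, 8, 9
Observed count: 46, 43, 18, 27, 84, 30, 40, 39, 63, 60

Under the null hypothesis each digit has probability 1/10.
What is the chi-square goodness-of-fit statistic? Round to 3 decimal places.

75.867

Expected count for each of the 10 categories: 450/10 = 45.
χ² = (46−45)²/45 + (43−45)²/45 + (18−45)²/45 + (27−45)²/45 + (84−45)²/45 + (30−45)²/45 + (40−45)²/45 + (39−45)²/45 + (63−45)²/45 + (60−45)²/45
   = 0.0222 + 0.0889 + 16.2000 + 7.2000 + 33.8000 + 5.0000 + 0.5556 + 0.8000 + 7.2000 + 5.0000
Sum = 75.867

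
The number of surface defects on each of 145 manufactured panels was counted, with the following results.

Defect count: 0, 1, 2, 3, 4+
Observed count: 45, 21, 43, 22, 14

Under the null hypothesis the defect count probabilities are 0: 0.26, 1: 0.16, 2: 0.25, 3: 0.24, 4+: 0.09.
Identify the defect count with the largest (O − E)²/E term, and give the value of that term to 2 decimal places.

3, 4.71

Expected counts E_i = n·p_i: 145×0.26 = 37.7, 145×0.16 = 23.2, 145×0.25 = 36.25, 145×0.24 = 34.8, 145×0.09 = 13.05.
χ² = (45−37.7)²/37.7 + (21−23.2)²/23.2 + (43−36.25)²/36.25 + (22−34.8)²/34.8 + (14−13.05)²/13.05
   = 1.414 + 0.209 + 1.257 + 4.708 + 0.069
The largest term is for 3: 4.71.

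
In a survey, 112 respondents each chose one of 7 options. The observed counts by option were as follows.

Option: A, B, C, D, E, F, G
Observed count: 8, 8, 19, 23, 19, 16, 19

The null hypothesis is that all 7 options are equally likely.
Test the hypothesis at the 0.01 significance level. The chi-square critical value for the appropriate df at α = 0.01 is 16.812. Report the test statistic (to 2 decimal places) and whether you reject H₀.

Expected count for each of the 7 categories: 112/7 = 16.
A: (8 − 16)²/16 = 64/16 = 4.000
B: (8 − 16)²/16 = 64/16 = 4.000
C: (19 − 16)²/16 = 9/16 = 0.563
D: (23 − 16)²/16 = 49/16 = 3.063
E: (19 − 16)²/16 = 9/16 = 0.563
F: (16 − 16)²/16 = 0/16 = 0.000
G: (19 − 16)²/16 = 9/16 = 0.563
Sum = 12.75
df = 6. Since 12.75 < 16.812, we do not reject H₀.

12.75; do not reject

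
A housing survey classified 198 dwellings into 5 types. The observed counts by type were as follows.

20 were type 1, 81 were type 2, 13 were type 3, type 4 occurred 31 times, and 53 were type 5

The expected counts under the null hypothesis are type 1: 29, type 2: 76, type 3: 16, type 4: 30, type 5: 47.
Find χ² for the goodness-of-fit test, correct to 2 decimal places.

type 1: (20 − 29)²/29 = 81/29 = 2.793
type 2: (81 − 76)²/76 = 25/76 = 0.329
type 3: (13 − 16)²/16 = 9/16 = 0.563
type 4: (31 − 30)²/30 = 1/30 = 0.033
type 5: (53 − 47)²/47 = 36/47 = 0.766
Sum = 4.48

4.48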